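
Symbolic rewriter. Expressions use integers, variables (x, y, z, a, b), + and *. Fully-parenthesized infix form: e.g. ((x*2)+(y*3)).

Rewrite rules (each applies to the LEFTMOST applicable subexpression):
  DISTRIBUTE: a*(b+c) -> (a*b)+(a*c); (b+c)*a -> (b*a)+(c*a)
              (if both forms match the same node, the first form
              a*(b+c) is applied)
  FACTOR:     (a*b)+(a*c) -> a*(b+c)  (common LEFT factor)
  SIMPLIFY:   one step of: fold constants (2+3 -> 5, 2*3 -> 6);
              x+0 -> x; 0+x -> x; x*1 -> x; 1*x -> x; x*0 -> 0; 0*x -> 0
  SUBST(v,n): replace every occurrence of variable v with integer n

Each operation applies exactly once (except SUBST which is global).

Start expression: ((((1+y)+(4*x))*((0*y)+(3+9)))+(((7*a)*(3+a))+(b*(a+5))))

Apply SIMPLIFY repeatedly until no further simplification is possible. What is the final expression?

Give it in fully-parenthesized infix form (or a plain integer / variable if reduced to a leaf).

Answer: ((((1+y)+(4*x))*12)+(((7*a)*(3+a))+(b*(a+5))))

Derivation:
Start: ((((1+y)+(4*x))*((0*y)+(3+9)))+(((7*a)*(3+a))+(b*(a+5))))
Step 1: at LRL: (0*y) -> 0; overall: ((((1+y)+(4*x))*((0*y)+(3+9)))+(((7*a)*(3+a))+(b*(a+5)))) -> ((((1+y)+(4*x))*(0+(3+9)))+(((7*a)*(3+a))+(b*(a+5))))
Step 2: at LR: (0+(3+9)) -> (3+9); overall: ((((1+y)+(4*x))*(0+(3+9)))+(((7*a)*(3+a))+(b*(a+5)))) -> ((((1+y)+(4*x))*(3+9))+(((7*a)*(3+a))+(b*(a+5))))
Step 3: at LR: (3+9) -> 12; overall: ((((1+y)+(4*x))*(3+9))+(((7*a)*(3+a))+(b*(a+5)))) -> ((((1+y)+(4*x))*12)+(((7*a)*(3+a))+(b*(a+5))))
Fixed point: ((((1+y)+(4*x))*12)+(((7*a)*(3+a))+(b*(a+5))))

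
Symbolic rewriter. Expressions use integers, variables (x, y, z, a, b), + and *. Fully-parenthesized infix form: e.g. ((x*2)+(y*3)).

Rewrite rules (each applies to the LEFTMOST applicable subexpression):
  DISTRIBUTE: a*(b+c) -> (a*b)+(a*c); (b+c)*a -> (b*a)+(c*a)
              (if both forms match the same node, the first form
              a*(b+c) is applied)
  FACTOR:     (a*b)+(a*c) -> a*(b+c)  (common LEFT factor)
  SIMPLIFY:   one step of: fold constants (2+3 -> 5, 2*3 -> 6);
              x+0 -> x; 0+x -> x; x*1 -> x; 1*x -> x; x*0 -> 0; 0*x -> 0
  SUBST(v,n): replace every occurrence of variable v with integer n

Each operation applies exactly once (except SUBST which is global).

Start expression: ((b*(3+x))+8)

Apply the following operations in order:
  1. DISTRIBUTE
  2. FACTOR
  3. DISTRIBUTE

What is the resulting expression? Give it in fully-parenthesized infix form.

Start: ((b*(3+x))+8)
Apply DISTRIBUTE at L (target: (b*(3+x))): ((b*(3+x))+8) -> (((b*3)+(b*x))+8)
Apply FACTOR at L (target: ((b*3)+(b*x))): (((b*3)+(b*x))+8) -> ((b*(3+x))+8)
Apply DISTRIBUTE at L (target: (b*(3+x))): ((b*(3+x))+8) -> (((b*3)+(b*x))+8)

Answer: (((b*3)+(b*x))+8)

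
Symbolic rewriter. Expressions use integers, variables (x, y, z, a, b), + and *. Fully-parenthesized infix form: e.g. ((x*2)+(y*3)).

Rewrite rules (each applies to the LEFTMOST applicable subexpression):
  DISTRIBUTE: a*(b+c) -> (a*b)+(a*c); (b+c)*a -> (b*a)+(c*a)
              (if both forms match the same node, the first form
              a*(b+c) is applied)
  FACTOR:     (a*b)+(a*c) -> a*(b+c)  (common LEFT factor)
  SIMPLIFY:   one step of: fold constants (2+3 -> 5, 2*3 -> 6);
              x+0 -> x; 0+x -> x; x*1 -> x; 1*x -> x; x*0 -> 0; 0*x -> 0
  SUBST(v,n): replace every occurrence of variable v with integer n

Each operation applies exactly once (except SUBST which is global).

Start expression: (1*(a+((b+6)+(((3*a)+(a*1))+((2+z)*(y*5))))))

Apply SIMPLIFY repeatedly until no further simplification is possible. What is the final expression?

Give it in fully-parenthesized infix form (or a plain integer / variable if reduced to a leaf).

Start: (1*(a+((b+6)+(((3*a)+(a*1))+((2+z)*(y*5))))))
Step 1: at root: (1*(a+((b+6)+(((3*a)+(a*1))+((2+z)*(y*5)))))) -> (a+((b+6)+(((3*a)+(a*1))+((2+z)*(y*5))))); overall: (1*(a+((b+6)+(((3*a)+(a*1))+((2+z)*(y*5)))))) -> (a+((b+6)+(((3*a)+(a*1))+((2+z)*(y*5)))))
Step 2: at RRLR: (a*1) -> a; overall: (a+((b+6)+(((3*a)+(a*1))+((2+z)*(y*5))))) -> (a+((b+6)+(((3*a)+a)+((2+z)*(y*5)))))
Fixed point: (a+((b+6)+(((3*a)+a)+((2+z)*(y*5)))))

Answer: (a+((b+6)+(((3*a)+a)+((2+z)*(y*5)))))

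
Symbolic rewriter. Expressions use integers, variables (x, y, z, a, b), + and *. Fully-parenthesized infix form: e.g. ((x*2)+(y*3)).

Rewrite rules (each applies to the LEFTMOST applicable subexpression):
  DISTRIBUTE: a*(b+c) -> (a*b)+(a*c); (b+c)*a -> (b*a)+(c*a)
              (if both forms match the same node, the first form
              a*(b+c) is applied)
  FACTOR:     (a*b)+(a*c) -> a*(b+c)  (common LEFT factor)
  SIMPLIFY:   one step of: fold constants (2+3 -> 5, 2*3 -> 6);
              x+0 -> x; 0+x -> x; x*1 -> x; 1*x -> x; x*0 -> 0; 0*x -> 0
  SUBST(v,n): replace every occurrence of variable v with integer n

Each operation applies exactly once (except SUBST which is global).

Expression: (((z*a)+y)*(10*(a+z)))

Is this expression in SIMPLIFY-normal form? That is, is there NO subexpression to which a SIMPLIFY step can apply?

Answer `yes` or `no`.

Expression: (((z*a)+y)*(10*(a+z)))
Scanning for simplifiable subexpressions (pre-order)...
  at root: (((z*a)+y)*(10*(a+z))) (not simplifiable)
  at L: ((z*a)+y) (not simplifiable)
  at LL: (z*a) (not simplifiable)
  at R: (10*(a+z)) (not simplifiable)
  at RR: (a+z) (not simplifiable)
Result: no simplifiable subexpression found -> normal form.

Answer: yes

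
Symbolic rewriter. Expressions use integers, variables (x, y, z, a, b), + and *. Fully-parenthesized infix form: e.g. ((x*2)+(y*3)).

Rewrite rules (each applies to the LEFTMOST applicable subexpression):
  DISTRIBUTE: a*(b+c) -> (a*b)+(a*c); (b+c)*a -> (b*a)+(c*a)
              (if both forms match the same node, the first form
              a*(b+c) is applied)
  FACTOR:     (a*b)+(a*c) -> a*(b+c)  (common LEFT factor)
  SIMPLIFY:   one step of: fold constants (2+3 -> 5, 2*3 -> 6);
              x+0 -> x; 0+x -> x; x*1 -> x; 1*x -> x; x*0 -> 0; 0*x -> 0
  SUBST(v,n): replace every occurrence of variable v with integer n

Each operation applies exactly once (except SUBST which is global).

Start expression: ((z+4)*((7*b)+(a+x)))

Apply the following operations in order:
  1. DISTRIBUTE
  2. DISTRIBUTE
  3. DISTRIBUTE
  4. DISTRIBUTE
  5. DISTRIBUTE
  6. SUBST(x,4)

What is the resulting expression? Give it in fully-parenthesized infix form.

Start: ((z+4)*((7*b)+(a+x)))
Apply DISTRIBUTE at root (target: ((z+4)*((7*b)+(a+x)))): ((z+4)*((7*b)+(a+x))) -> (((z+4)*(7*b))+((z+4)*(a+x)))
Apply DISTRIBUTE at L (target: ((z+4)*(7*b))): (((z+4)*(7*b))+((z+4)*(a+x))) -> (((z*(7*b))+(4*(7*b)))+((z+4)*(a+x)))
Apply DISTRIBUTE at R (target: ((z+4)*(a+x))): (((z*(7*b))+(4*(7*b)))+((z+4)*(a+x))) -> (((z*(7*b))+(4*(7*b)))+(((z+4)*a)+((z+4)*x)))
Apply DISTRIBUTE at RL (target: ((z+4)*a)): (((z*(7*b))+(4*(7*b)))+(((z+4)*a)+((z+4)*x))) -> (((z*(7*b))+(4*(7*b)))+(((z*a)+(4*a))+((z+4)*x)))
Apply DISTRIBUTE at RR (target: ((z+4)*x)): (((z*(7*b))+(4*(7*b)))+(((z*a)+(4*a))+((z+4)*x))) -> (((z*(7*b))+(4*(7*b)))+(((z*a)+(4*a))+((z*x)+(4*x))))
Apply SUBST(x,4): (((z*(7*b))+(4*(7*b)))+(((z*a)+(4*a))+((z*x)+(4*x)))) -> (((z*(7*b))+(4*(7*b)))+(((z*a)+(4*a))+((z*4)+(4*4))))

Answer: (((z*(7*b))+(4*(7*b)))+(((z*a)+(4*a))+((z*4)+(4*4))))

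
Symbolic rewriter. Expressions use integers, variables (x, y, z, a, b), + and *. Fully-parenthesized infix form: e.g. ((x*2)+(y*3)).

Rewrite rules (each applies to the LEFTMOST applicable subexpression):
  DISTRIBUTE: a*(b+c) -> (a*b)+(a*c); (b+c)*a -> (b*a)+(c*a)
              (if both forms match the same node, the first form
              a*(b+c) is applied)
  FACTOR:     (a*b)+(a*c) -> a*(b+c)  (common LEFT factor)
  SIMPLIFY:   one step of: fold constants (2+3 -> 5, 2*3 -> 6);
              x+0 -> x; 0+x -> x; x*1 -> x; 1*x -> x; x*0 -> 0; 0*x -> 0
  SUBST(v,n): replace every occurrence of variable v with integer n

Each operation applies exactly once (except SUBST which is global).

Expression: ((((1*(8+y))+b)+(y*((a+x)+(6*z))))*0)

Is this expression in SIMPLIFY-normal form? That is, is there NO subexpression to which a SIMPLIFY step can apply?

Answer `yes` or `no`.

Answer: no

Derivation:
Expression: ((((1*(8+y))+b)+(y*((a+x)+(6*z))))*0)
Scanning for simplifiable subexpressions (pre-order)...
  at root: ((((1*(8+y))+b)+(y*((a+x)+(6*z))))*0) (SIMPLIFIABLE)
  at L: (((1*(8+y))+b)+(y*((a+x)+(6*z)))) (not simplifiable)
  at LL: ((1*(8+y))+b) (not simplifiable)
  at LLL: (1*(8+y)) (SIMPLIFIABLE)
  at LLLR: (8+y) (not simplifiable)
  at LR: (y*((a+x)+(6*z))) (not simplifiable)
  at LRR: ((a+x)+(6*z)) (not simplifiable)
  at LRRL: (a+x) (not simplifiable)
  at LRRR: (6*z) (not simplifiable)
Found simplifiable subexpr at path root: ((((1*(8+y))+b)+(y*((a+x)+(6*z))))*0)
One SIMPLIFY step would give: 0
-> NOT in normal form.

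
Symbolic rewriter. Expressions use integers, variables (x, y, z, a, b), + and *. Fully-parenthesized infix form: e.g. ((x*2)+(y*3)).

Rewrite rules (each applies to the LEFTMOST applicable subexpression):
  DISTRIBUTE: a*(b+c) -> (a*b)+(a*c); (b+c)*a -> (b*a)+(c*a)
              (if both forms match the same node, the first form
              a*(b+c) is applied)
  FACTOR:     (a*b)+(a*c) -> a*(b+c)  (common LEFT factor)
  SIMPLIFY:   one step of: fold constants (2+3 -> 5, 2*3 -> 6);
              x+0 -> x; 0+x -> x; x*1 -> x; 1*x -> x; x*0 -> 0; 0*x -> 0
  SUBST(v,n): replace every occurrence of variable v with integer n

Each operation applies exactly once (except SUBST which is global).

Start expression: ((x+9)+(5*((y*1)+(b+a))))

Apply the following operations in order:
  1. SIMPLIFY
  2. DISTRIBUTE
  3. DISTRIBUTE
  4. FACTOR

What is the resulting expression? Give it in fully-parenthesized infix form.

Answer: ((x+9)+((5*y)+(5*(b+a))))

Derivation:
Start: ((x+9)+(5*((y*1)+(b+a))))
Apply SIMPLIFY at RRL (target: (y*1)): ((x+9)+(5*((y*1)+(b+a)))) -> ((x+9)+(5*(y+(b+a))))
Apply DISTRIBUTE at R (target: (5*(y+(b+a)))): ((x+9)+(5*(y+(b+a)))) -> ((x+9)+((5*y)+(5*(b+a))))
Apply DISTRIBUTE at RR (target: (5*(b+a))): ((x+9)+((5*y)+(5*(b+a)))) -> ((x+9)+((5*y)+((5*b)+(5*a))))
Apply FACTOR at RR (target: ((5*b)+(5*a))): ((x+9)+((5*y)+((5*b)+(5*a)))) -> ((x+9)+((5*y)+(5*(b+a))))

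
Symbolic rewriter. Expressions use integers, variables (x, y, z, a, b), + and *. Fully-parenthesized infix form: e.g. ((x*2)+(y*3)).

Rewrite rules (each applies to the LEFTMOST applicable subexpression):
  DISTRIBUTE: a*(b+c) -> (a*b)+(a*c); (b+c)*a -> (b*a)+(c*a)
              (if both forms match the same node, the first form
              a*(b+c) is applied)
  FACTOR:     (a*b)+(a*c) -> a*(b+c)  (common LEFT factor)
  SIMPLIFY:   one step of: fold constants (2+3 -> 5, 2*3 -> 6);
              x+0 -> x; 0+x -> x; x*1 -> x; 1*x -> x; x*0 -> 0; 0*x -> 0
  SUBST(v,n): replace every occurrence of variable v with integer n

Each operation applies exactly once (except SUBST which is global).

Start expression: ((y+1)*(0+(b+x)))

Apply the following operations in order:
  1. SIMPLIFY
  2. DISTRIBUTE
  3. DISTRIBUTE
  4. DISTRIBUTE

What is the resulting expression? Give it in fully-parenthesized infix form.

Answer: (((y*b)+(1*b))+((y*x)+(1*x)))

Derivation:
Start: ((y+1)*(0+(b+x)))
Apply SIMPLIFY at R (target: (0+(b+x))): ((y+1)*(0+(b+x))) -> ((y+1)*(b+x))
Apply DISTRIBUTE at root (target: ((y+1)*(b+x))): ((y+1)*(b+x)) -> (((y+1)*b)+((y+1)*x))
Apply DISTRIBUTE at L (target: ((y+1)*b)): (((y+1)*b)+((y+1)*x)) -> (((y*b)+(1*b))+((y+1)*x))
Apply DISTRIBUTE at R (target: ((y+1)*x)): (((y*b)+(1*b))+((y+1)*x)) -> (((y*b)+(1*b))+((y*x)+(1*x)))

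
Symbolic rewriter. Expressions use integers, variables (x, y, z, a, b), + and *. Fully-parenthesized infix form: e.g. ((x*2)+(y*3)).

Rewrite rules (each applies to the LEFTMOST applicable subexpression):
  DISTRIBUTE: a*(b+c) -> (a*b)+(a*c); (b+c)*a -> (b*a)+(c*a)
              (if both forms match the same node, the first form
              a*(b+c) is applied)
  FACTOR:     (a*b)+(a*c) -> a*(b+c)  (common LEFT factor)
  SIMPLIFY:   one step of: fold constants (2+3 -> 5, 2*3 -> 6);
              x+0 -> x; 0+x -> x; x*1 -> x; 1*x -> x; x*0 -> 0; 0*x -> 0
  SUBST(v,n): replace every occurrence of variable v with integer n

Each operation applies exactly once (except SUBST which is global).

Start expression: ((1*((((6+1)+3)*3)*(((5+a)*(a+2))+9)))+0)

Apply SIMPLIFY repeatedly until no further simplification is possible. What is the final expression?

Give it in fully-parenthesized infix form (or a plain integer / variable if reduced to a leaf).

Answer: (30*(((5+a)*(a+2))+9))

Derivation:
Start: ((1*((((6+1)+3)*3)*(((5+a)*(a+2))+9)))+0)
Step 1: at root: ((1*((((6+1)+3)*3)*(((5+a)*(a+2))+9)))+0) -> (1*((((6+1)+3)*3)*(((5+a)*(a+2))+9))); overall: ((1*((((6+1)+3)*3)*(((5+a)*(a+2))+9)))+0) -> (1*((((6+1)+3)*3)*(((5+a)*(a+2))+9)))
Step 2: at root: (1*((((6+1)+3)*3)*(((5+a)*(a+2))+9))) -> ((((6+1)+3)*3)*(((5+a)*(a+2))+9)); overall: (1*((((6+1)+3)*3)*(((5+a)*(a+2))+9))) -> ((((6+1)+3)*3)*(((5+a)*(a+2))+9))
Step 3: at LLL: (6+1) -> 7; overall: ((((6+1)+3)*3)*(((5+a)*(a+2))+9)) -> (((7+3)*3)*(((5+a)*(a+2))+9))
Step 4: at LL: (7+3) -> 10; overall: (((7+3)*3)*(((5+a)*(a+2))+9)) -> ((10*3)*(((5+a)*(a+2))+9))
Step 5: at L: (10*3) -> 30; overall: ((10*3)*(((5+a)*(a+2))+9)) -> (30*(((5+a)*(a+2))+9))
Fixed point: (30*(((5+a)*(a+2))+9))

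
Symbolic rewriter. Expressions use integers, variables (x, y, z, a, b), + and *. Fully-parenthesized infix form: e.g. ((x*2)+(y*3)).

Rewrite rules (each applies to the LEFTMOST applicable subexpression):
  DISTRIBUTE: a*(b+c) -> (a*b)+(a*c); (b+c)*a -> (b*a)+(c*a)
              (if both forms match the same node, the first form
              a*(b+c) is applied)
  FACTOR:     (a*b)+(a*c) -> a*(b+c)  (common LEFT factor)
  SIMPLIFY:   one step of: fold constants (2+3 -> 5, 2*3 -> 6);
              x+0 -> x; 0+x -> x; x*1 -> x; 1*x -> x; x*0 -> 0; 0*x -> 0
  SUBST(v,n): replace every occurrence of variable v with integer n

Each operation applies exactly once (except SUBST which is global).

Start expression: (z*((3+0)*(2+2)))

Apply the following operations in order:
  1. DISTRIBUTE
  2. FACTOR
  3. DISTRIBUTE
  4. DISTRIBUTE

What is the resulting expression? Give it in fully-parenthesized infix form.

Start: (z*((3+0)*(2+2)))
Apply DISTRIBUTE at R (target: ((3+0)*(2+2))): (z*((3+0)*(2+2))) -> (z*(((3+0)*2)+((3+0)*2)))
Apply FACTOR at R (target: (((3+0)*2)+((3+0)*2))): (z*(((3+0)*2)+((3+0)*2))) -> (z*((3+0)*(2+2)))
Apply DISTRIBUTE at R (target: ((3+0)*(2+2))): (z*((3+0)*(2+2))) -> (z*(((3+0)*2)+((3+0)*2)))
Apply DISTRIBUTE at root (target: (z*(((3+0)*2)+((3+0)*2)))): (z*(((3+0)*2)+((3+0)*2))) -> ((z*((3+0)*2))+(z*((3+0)*2)))

Answer: ((z*((3+0)*2))+(z*((3+0)*2)))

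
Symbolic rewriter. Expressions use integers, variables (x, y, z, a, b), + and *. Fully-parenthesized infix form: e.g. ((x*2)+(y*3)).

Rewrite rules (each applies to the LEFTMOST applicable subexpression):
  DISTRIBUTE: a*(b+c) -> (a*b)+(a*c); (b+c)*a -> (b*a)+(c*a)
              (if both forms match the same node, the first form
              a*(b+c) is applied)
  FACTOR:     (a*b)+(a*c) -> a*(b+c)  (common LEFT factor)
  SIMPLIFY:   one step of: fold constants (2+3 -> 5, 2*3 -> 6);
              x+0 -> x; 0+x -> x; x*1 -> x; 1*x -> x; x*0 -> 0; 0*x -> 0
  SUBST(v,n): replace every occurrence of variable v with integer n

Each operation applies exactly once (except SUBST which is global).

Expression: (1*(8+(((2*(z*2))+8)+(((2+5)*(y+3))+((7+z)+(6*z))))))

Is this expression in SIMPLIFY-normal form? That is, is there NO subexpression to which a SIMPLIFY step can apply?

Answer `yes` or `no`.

Answer: no

Derivation:
Expression: (1*(8+(((2*(z*2))+8)+(((2+5)*(y+3))+((7+z)+(6*z))))))
Scanning for simplifiable subexpressions (pre-order)...
  at root: (1*(8+(((2*(z*2))+8)+(((2+5)*(y+3))+((7+z)+(6*z)))))) (SIMPLIFIABLE)
  at R: (8+(((2*(z*2))+8)+(((2+5)*(y+3))+((7+z)+(6*z))))) (not simplifiable)
  at RR: (((2*(z*2))+8)+(((2+5)*(y+3))+((7+z)+(6*z)))) (not simplifiable)
  at RRL: ((2*(z*2))+8) (not simplifiable)
  at RRLL: (2*(z*2)) (not simplifiable)
  at RRLLR: (z*2) (not simplifiable)
  at RRR: (((2+5)*(y+3))+((7+z)+(6*z))) (not simplifiable)
  at RRRL: ((2+5)*(y+3)) (not simplifiable)
  at RRRLL: (2+5) (SIMPLIFIABLE)
  at RRRLR: (y+3) (not simplifiable)
  at RRRR: ((7+z)+(6*z)) (not simplifiable)
  at RRRRL: (7+z) (not simplifiable)
  at RRRRR: (6*z) (not simplifiable)
Found simplifiable subexpr at path root: (1*(8+(((2*(z*2))+8)+(((2+5)*(y+3))+((7+z)+(6*z))))))
One SIMPLIFY step would give: (8+(((2*(z*2))+8)+(((2+5)*(y+3))+((7+z)+(6*z)))))
-> NOT in normal form.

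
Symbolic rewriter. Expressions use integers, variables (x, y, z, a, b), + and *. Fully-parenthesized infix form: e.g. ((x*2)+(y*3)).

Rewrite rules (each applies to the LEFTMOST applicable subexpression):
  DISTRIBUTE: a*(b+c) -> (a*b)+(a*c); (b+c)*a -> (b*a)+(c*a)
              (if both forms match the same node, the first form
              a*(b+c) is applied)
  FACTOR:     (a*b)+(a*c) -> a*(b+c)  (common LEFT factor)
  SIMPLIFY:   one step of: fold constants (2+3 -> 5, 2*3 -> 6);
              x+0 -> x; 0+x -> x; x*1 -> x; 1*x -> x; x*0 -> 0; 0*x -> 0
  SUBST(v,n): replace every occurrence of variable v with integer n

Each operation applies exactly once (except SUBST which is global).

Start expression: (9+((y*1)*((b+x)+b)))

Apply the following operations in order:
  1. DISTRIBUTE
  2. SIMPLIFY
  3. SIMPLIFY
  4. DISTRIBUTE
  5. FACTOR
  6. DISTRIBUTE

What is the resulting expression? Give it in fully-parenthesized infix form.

Start: (9+((y*1)*((b+x)+b)))
Apply DISTRIBUTE at R (target: ((y*1)*((b+x)+b))): (9+((y*1)*((b+x)+b))) -> (9+(((y*1)*(b+x))+((y*1)*b)))
Apply SIMPLIFY at RLL (target: (y*1)): (9+(((y*1)*(b+x))+((y*1)*b))) -> (9+((y*(b+x))+((y*1)*b)))
Apply SIMPLIFY at RRL (target: (y*1)): (9+((y*(b+x))+((y*1)*b))) -> (9+((y*(b+x))+(y*b)))
Apply DISTRIBUTE at RL (target: (y*(b+x))): (9+((y*(b+x))+(y*b))) -> (9+(((y*b)+(y*x))+(y*b)))
Apply FACTOR at RL (target: ((y*b)+(y*x))): (9+(((y*b)+(y*x))+(y*b))) -> (9+((y*(b+x))+(y*b)))
Apply DISTRIBUTE at RL (target: (y*(b+x))): (9+((y*(b+x))+(y*b))) -> (9+(((y*b)+(y*x))+(y*b)))

Answer: (9+(((y*b)+(y*x))+(y*b)))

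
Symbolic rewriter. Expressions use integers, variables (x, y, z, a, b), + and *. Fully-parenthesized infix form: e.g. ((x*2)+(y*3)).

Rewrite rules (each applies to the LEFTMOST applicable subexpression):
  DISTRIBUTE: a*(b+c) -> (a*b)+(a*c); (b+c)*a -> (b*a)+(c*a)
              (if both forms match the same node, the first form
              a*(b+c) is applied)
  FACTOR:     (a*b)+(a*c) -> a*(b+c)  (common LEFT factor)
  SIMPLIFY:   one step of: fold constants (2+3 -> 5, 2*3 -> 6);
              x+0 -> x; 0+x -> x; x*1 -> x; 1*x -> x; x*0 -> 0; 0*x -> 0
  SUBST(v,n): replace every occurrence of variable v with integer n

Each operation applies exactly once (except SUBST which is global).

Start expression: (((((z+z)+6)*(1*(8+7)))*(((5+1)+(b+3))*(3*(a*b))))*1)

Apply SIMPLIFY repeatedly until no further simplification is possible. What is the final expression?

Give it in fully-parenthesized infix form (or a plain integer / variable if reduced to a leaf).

Start: (((((z+z)+6)*(1*(8+7)))*(((5+1)+(b+3))*(3*(a*b))))*1)
Step 1: at root: (((((z+z)+6)*(1*(8+7)))*(((5+1)+(b+3))*(3*(a*b))))*1) -> ((((z+z)+6)*(1*(8+7)))*(((5+1)+(b+3))*(3*(a*b)))); overall: (((((z+z)+6)*(1*(8+7)))*(((5+1)+(b+3))*(3*(a*b))))*1) -> ((((z+z)+6)*(1*(8+7)))*(((5+1)+(b+3))*(3*(a*b))))
Step 2: at LR: (1*(8+7)) -> (8+7); overall: ((((z+z)+6)*(1*(8+7)))*(((5+1)+(b+3))*(3*(a*b)))) -> ((((z+z)+6)*(8+7))*(((5+1)+(b+3))*(3*(a*b))))
Step 3: at LR: (8+7) -> 15; overall: ((((z+z)+6)*(8+7))*(((5+1)+(b+3))*(3*(a*b)))) -> ((((z+z)+6)*15)*(((5+1)+(b+3))*(3*(a*b))))
Step 4: at RLL: (5+1) -> 6; overall: ((((z+z)+6)*15)*(((5+1)+(b+3))*(3*(a*b)))) -> ((((z+z)+6)*15)*((6+(b+3))*(3*(a*b))))
Fixed point: ((((z+z)+6)*15)*((6+(b+3))*(3*(a*b))))

Answer: ((((z+z)+6)*15)*((6+(b+3))*(3*(a*b))))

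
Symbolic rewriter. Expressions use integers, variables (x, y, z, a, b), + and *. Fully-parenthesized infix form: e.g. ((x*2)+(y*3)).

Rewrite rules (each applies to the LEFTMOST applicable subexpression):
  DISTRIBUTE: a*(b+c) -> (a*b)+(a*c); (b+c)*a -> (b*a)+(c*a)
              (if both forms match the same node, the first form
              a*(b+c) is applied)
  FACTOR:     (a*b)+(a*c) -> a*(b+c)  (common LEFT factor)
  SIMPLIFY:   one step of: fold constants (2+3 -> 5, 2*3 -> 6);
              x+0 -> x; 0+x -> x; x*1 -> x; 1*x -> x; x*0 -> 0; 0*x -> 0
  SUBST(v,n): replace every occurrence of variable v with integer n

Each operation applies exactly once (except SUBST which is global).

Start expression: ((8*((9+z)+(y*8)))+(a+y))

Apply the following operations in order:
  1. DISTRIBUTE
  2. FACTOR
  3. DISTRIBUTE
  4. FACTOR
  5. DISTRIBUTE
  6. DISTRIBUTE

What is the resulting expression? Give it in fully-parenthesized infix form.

Answer: ((((8*9)+(8*z))+(8*(y*8)))+(a+y))

Derivation:
Start: ((8*((9+z)+(y*8)))+(a+y))
Apply DISTRIBUTE at L (target: (8*((9+z)+(y*8)))): ((8*((9+z)+(y*8)))+(a+y)) -> (((8*(9+z))+(8*(y*8)))+(a+y))
Apply FACTOR at L (target: ((8*(9+z))+(8*(y*8)))): (((8*(9+z))+(8*(y*8)))+(a+y)) -> ((8*((9+z)+(y*8)))+(a+y))
Apply DISTRIBUTE at L (target: (8*((9+z)+(y*8)))): ((8*((9+z)+(y*8)))+(a+y)) -> (((8*(9+z))+(8*(y*8)))+(a+y))
Apply FACTOR at L (target: ((8*(9+z))+(8*(y*8)))): (((8*(9+z))+(8*(y*8)))+(a+y)) -> ((8*((9+z)+(y*8)))+(a+y))
Apply DISTRIBUTE at L (target: (8*((9+z)+(y*8)))): ((8*((9+z)+(y*8)))+(a+y)) -> (((8*(9+z))+(8*(y*8)))+(a+y))
Apply DISTRIBUTE at LL (target: (8*(9+z))): (((8*(9+z))+(8*(y*8)))+(a+y)) -> ((((8*9)+(8*z))+(8*(y*8)))+(a+y))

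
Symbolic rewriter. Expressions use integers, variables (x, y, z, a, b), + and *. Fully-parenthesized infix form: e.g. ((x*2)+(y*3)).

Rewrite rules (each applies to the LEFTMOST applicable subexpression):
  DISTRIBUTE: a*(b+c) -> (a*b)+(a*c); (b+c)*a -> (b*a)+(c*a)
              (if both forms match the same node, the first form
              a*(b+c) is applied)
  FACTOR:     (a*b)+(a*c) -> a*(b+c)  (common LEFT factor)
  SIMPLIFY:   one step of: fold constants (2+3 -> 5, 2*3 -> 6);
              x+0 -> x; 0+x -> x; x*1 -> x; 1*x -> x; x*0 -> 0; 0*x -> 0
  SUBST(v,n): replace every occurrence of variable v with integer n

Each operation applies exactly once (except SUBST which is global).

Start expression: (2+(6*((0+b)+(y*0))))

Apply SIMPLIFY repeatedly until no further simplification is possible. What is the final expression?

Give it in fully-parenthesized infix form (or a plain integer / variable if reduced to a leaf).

Start: (2+(6*((0+b)+(y*0))))
Step 1: at RRL: (0+b) -> b; overall: (2+(6*((0+b)+(y*0)))) -> (2+(6*(b+(y*0))))
Step 2: at RRR: (y*0) -> 0; overall: (2+(6*(b+(y*0)))) -> (2+(6*(b+0)))
Step 3: at RR: (b+0) -> b; overall: (2+(6*(b+0))) -> (2+(6*b))
Fixed point: (2+(6*b))

Answer: (2+(6*b))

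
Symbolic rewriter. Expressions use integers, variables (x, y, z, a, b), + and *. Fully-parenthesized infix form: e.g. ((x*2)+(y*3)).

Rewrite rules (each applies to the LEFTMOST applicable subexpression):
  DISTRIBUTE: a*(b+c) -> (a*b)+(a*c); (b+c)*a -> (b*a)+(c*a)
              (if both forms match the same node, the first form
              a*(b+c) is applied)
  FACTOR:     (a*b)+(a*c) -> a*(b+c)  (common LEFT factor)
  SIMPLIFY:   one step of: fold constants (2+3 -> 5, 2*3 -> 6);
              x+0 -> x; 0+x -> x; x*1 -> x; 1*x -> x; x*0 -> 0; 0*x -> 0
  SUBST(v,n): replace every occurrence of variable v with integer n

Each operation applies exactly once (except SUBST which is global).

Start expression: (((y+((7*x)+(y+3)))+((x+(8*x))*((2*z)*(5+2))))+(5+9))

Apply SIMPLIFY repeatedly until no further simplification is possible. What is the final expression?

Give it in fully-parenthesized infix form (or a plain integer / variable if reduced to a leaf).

Answer: (((y+((7*x)+(y+3)))+((x+(8*x))*((2*z)*7)))+14)

Derivation:
Start: (((y+((7*x)+(y+3)))+((x+(8*x))*((2*z)*(5+2))))+(5+9))
Step 1: at LRRR: (5+2) -> 7; overall: (((y+((7*x)+(y+3)))+((x+(8*x))*((2*z)*(5+2))))+(5+9)) -> (((y+((7*x)+(y+3)))+((x+(8*x))*((2*z)*7)))+(5+9))
Step 2: at R: (5+9) -> 14; overall: (((y+((7*x)+(y+3)))+((x+(8*x))*((2*z)*7)))+(5+9)) -> (((y+((7*x)+(y+3)))+((x+(8*x))*((2*z)*7)))+14)
Fixed point: (((y+((7*x)+(y+3)))+((x+(8*x))*((2*z)*7)))+14)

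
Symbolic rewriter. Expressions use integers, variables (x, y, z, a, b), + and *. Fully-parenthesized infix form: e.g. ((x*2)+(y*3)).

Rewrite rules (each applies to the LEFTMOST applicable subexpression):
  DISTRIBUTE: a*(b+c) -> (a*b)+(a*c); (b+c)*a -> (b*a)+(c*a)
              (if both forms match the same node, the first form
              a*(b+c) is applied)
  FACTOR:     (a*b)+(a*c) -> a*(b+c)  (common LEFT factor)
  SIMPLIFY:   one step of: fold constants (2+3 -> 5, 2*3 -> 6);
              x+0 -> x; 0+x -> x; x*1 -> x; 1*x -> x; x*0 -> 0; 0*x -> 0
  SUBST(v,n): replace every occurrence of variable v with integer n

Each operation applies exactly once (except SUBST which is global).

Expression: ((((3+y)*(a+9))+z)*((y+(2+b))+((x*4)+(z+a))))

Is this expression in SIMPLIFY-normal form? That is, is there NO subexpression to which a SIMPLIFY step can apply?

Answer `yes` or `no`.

Answer: yes

Derivation:
Expression: ((((3+y)*(a+9))+z)*((y+(2+b))+((x*4)+(z+a))))
Scanning for simplifiable subexpressions (pre-order)...
  at root: ((((3+y)*(a+9))+z)*((y+(2+b))+((x*4)+(z+a)))) (not simplifiable)
  at L: (((3+y)*(a+9))+z) (not simplifiable)
  at LL: ((3+y)*(a+9)) (not simplifiable)
  at LLL: (3+y) (not simplifiable)
  at LLR: (a+9) (not simplifiable)
  at R: ((y+(2+b))+((x*4)+(z+a))) (not simplifiable)
  at RL: (y+(2+b)) (not simplifiable)
  at RLR: (2+b) (not simplifiable)
  at RR: ((x*4)+(z+a)) (not simplifiable)
  at RRL: (x*4) (not simplifiable)
  at RRR: (z+a) (not simplifiable)
Result: no simplifiable subexpression found -> normal form.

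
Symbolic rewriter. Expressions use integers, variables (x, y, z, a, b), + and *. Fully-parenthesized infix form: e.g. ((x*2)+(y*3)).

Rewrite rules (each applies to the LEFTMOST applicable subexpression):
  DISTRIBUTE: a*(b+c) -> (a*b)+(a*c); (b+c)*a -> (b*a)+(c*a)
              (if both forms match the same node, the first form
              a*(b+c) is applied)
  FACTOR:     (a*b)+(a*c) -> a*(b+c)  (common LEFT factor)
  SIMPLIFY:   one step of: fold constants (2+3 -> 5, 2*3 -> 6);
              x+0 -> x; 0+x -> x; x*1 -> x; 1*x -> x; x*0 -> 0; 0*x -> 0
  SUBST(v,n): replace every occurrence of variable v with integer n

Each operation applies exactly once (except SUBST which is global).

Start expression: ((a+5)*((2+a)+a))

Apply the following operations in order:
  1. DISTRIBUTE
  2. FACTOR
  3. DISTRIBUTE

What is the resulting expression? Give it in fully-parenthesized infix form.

Start: ((a+5)*((2+a)+a))
Apply DISTRIBUTE at root (target: ((a+5)*((2+a)+a))): ((a+5)*((2+a)+a)) -> (((a+5)*(2+a))+((a+5)*a))
Apply FACTOR at root (target: (((a+5)*(2+a))+((a+5)*a))): (((a+5)*(2+a))+((a+5)*a)) -> ((a+5)*((2+a)+a))
Apply DISTRIBUTE at root (target: ((a+5)*((2+a)+a))): ((a+5)*((2+a)+a)) -> (((a+5)*(2+a))+((a+5)*a))

Answer: (((a+5)*(2+a))+((a+5)*a))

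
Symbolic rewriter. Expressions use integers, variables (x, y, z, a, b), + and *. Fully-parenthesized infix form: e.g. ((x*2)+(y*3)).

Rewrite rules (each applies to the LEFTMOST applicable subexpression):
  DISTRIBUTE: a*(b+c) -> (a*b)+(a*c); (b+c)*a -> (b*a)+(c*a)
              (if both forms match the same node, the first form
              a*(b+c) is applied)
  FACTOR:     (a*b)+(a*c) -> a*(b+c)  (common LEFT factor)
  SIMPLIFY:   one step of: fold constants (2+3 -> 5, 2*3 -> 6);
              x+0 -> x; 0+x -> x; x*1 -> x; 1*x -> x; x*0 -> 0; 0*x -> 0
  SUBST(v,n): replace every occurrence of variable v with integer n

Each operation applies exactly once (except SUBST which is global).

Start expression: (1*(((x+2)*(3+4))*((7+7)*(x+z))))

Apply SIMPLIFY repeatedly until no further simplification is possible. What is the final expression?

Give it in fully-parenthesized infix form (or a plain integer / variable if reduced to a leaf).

Start: (1*(((x+2)*(3+4))*((7+7)*(x+z))))
Step 1: at root: (1*(((x+2)*(3+4))*((7+7)*(x+z)))) -> (((x+2)*(3+4))*((7+7)*(x+z))); overall: (1*(((x+2)*(3+4))*((7+7)*(x+z)))) -> (((x+2)*(3+4))*((7+7)*(x+z)))
Step 2: at LR: (3+4) -> 7; overall: (((x+2)*(3+4))*((7+7)*(x+z))) -> (((x+2)*7)*((7+7)*(x+z)))
Step 3: at RL: (7+7) -> 14; overall: (((x+2)*7)*((7+7)*(x+z))) -> (((x+2)*7)*(14*(x+z)))
Fixed point: (((x+2)*7)*(14*(x+z)))

Answer: (((x+2)*7)*(14*(x+z)))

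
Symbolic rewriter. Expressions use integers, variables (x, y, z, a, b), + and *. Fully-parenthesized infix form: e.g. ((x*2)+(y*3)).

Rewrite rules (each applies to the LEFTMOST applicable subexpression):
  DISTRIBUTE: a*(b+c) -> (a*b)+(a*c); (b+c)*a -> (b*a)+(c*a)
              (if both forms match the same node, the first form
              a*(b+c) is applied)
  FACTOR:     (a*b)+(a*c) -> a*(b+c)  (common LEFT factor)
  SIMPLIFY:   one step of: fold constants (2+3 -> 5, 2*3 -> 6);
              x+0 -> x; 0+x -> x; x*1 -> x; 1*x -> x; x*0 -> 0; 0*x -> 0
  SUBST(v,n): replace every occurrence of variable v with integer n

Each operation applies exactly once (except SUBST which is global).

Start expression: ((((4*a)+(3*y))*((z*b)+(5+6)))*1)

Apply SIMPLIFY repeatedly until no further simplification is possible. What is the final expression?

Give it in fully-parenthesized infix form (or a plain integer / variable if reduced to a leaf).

Answer: (((4*a)+(3*y))*((z*b)+11))

Derivation:
Start: ((((4*a)+(3*y))*((z*b)+(5+6)))*1)
Step 1: at root: ((((4*a)+(3*y))*((z*b)+(5+6)))*1) -> (((4*a)+(3*y))*((z*b)+(5+6))); overall: ((((4*a)+(3*y))*((z*b)+(5+6)))*1) -> (((4*a)+(3*y))*((z*b)+(5+6)))
Step 2: at RR: (5+6) -> 11; overall: (((4*a)+(3*y))*((z*b)+(5+6))) -> (((4*a)+(3*y))*((z*b)+11))
Fixed point: (((4*a)+(3*y))*((z*b)+11))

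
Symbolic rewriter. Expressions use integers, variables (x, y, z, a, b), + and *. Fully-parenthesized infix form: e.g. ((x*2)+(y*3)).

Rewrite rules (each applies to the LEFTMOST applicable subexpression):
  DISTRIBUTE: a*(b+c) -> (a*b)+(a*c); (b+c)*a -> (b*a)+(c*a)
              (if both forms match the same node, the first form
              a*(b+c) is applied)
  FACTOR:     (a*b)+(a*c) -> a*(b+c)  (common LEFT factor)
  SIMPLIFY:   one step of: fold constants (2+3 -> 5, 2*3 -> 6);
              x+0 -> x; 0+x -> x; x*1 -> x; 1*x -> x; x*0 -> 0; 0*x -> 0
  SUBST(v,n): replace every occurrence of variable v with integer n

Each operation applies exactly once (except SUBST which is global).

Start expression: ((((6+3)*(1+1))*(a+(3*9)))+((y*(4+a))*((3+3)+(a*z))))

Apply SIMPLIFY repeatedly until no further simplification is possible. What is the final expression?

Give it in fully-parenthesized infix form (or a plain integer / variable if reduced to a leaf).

Answer: ((18*(a+27))+((y*(4+a))*(6+(a*z))))

Derivation:
Start: ((((6+3)*(1+1))*(a+(3*9)))+((y*(4+a))*((3+3)+(a*z))))
Step 1: at LLL: (6+3) -> 9; overall: ((((6+3)*(1+1))*(a+(3*9)))+((y*(4+a))*((3+3)+(a*z)))) -> (((9*(1+1))*(a+(3*9)))+((y*(4+a))*((3+3)+(a*z))))
Step 2: at LLR: (1+1) -> 2; overall: (((9*(1+1))*(a+(3*9)))+((y*(4+a))*((3+3)+(a*z)))) -> (((9*2)*(a+(3*9)))+((y*(4+a))*((3+3)+(a*z))))
Step 3: at LL: (9*2) -> 18; overall: (((9*2)*(a+(3*9)))+((y*(4+a))*((3+3)+(a*z)))) -> ((18*(a+(3*9)))+((y*(4+a))*((3+3)+(a*z))))
Step 4: at LRR: (3*9) -> 27; overall: ((18*(a+(3*9)))+((y*(4+a))*((3+3)+(a*z)))) -> ((18*(a+27))+((y*(4+a))*((3+3)+(a*z))))
Step 5: at RRL: (3+3) -> 6; overall: ((18*(a+27))+((y*(4+a))*((3+3)+(a*z)))) -> ((18*(a+27))+((y*(4+a))*(6+(a*z))))
Fixed point: ((18*(a+27))+((y*(4+a))*(6+(a*z))))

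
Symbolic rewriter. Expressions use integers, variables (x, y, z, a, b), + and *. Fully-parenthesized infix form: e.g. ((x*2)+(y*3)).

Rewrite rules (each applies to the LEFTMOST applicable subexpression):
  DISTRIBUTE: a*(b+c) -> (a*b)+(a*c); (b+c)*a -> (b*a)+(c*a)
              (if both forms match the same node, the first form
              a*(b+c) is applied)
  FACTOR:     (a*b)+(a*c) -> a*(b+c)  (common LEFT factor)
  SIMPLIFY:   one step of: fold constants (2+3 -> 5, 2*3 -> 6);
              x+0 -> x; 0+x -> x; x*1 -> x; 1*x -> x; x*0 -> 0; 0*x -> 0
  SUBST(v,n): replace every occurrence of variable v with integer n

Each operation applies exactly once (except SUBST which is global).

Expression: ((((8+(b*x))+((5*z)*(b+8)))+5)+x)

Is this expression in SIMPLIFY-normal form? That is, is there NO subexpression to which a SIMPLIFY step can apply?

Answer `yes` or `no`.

Expression: ((((8+(b*x))+((5*z)*(b+8)))+5)+x)
Scanning for simplifiable subexpressions (pre-order)...
  at root: ((((8+(b*x))+((5*z)*(b+8)))+5)+x) (not simplifiable)
  at L: (((8+(b*x))+((5*z)*(b+8)))+5) (not simplifiable)
  at LL: ((8+(b*x))+((5*z)*(b+8))) (not simplifiable)
  at LLL: (8+(b*x)) (not simplifiable)
  at LLLR: (b*x) (not simplifiable)
  at LLR: ((5*z)*(b+8)) (not simplifiable)
  at LLRL: (5*z) (not simplifiable)
  at LLRR: (b+8) (not simplifiable)
Result: no simplifiable subexpression found -> normal form.

Answer: yes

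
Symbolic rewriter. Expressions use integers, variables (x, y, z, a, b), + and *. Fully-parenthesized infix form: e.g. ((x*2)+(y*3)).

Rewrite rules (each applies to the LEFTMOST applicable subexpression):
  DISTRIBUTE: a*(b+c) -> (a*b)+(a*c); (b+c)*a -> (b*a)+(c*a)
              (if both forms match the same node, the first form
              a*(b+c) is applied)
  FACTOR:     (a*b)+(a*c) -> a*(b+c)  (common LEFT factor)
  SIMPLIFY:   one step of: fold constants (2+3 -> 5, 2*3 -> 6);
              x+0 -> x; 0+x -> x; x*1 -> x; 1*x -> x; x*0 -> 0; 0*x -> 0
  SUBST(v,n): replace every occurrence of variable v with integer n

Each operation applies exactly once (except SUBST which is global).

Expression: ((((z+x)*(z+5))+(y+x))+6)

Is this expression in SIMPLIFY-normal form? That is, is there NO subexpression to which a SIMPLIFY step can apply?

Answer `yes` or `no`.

Answer: yes

Derivation:
Expression: ((((z+x)*(z+5))+(y+x))+6)
Scanning for simplifiable subexpressions (pre-order)...
  at root: ((((z+x)*(z+5))+(y+x))+6) (not simplifiable)
  at L: (((z+x)*(z+5))+(y+x)) (not simplifiable)
  at LL: ((z+x)*(z+5)) (not simplifiable)
  at LLL: (z+x) (not simplifiable)
  at LLR: (z+5) (not simplifiable)
  at LR: (y+x) (not simplifiable)
Result: no simplifiable subexpression found -> normal form.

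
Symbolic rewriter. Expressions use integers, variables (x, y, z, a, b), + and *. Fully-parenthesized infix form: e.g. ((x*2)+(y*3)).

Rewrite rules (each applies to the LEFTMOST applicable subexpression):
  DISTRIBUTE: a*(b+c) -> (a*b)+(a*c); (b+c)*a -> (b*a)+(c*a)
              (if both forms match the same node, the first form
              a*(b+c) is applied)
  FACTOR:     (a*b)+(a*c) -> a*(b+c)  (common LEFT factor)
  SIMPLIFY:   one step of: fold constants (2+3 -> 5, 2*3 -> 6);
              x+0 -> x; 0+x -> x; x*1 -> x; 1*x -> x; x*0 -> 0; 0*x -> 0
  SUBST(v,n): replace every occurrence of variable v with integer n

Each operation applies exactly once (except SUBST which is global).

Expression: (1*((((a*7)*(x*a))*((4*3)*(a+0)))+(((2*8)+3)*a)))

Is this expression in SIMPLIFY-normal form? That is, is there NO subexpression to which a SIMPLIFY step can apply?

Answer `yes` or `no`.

Expression: (1*((((a*7)*(x*a))*((4*3)*(a+0)))+(((2*8)+3)*a)))
Scanning for simplifiable subexpressions (pre-order)...
  at root: (1*((((a*7)*(x*a))*((4*3)*(a+0)))+(((2*8)+3)*a))) (SIMPLIFIABLE)
  at R: ((((a*7)*(x*a))*((4*3)*(a+0)))+(((2*8)+3)*a)) (not simplifiable)
  at RL: (((a*7)*(x*a))*((4*3)*(a+0))) (not simplifiable)
  at RLL: ((a*7)*(x*a)) (not simplifiable)
  at RLLL: (a*7) (not simplifiable)
  at RLLR: (x*a) (not simplifiable)
  at RLR: ((4*3)*(a+0)) (not simplifiable)
  at RLRL: (4*3) (SIMPLIFIABLE)
  at RLRR: (a+0) (SIMPLIFIABLE)
  at RR: (((2*8)+3)*a) (not simplifiable)
  at RRL: ((2*8)+3) (not simplifiable)
  at RRLL: (2*8) (SIMPLIFIABLE)
Found simplifiable subexpr at path root: (1*((((a*7)*(x*a))*((4*3)*(a+0)))+(((2*8)+3)*a)))
One SIMPLIFY step would give: ((((a*7)*(x*a))*((4*3)*(a+0)))+(((2*8)+3)*a))
-> NOT in normal form.

Answer: no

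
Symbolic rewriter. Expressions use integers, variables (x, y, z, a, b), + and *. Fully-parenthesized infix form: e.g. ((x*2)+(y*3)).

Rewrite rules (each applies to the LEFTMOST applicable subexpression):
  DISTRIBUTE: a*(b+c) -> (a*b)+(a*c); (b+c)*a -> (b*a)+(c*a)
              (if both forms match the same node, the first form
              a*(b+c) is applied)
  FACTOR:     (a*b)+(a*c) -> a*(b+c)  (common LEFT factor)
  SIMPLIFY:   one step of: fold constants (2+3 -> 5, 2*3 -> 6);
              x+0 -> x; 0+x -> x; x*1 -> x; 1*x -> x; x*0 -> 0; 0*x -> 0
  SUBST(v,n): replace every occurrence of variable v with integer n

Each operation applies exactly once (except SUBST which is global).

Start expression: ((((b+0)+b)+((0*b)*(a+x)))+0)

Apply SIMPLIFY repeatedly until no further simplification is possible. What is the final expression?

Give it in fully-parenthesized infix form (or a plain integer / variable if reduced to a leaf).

Answer: (b+b)

Derivation:
Start: ((((b+0)+b)+((0*b)*(a+x)))+0)
Step 1: at root: ((((b+0)+b)+((0*b)*(a+x)))+0) -> (((b+0)+b)+((0*b)*(a+x))); overall: ((((b+0)+b)+((0*b)*(a+x)))+0) -> (((b+0)+b)+((0*b)*(a+x)))
Step 2: at LL: (b+0) -> b; overall: (((b+0)+b)+((0*b)*(a+x))) -> ((b+b)+((0*b)*(a+x)))
Step 3: at RL: (0*b) -> 0; overall: ((b+b)+((0*b)*(a+x))) -> ((b+b)+(0*(a+x)))
Step 4: at R: (0*(a+x)) -> 0; overall: ((b+b)+(0*(a+x))) -> ((b+b)+0)
Step 5: at root: ((b+b)+0) -> (b+b); overall: ((b+b)+0) -> (b+b)
Fixed point: (b+b)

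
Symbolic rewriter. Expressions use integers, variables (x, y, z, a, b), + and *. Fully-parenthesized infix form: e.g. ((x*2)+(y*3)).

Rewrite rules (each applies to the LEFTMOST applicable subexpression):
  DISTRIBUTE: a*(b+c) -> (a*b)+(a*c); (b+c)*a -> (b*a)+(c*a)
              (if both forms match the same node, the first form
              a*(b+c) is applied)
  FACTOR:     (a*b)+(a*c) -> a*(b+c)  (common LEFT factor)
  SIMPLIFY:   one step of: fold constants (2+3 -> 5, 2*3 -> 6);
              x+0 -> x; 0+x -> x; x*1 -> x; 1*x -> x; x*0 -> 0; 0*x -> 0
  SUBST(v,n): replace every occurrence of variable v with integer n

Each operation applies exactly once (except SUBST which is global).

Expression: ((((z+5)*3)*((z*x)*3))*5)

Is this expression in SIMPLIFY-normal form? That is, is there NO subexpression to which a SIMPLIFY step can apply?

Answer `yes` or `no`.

Answer: yes

Derivation:
Expression: ((((z+5)*3)*((z*x)*3))*5)
Scanning for simplifiable subexpressions (pre-order)...
  at root: ((((z+5)*3)*((z*x)*3))*5) (not simplifiable)
  at L: (((z+5)*3)*((z*x)*3)) (not simplifiable)
  at LL: ((z+5)*3) (not simplifiable)
  at LLL: (z+5) (not simplifiable)
  at LR: ((z*x)*3) (not simplifiable)
  at LRL: (z*x) (not simplifiable)
Result: no simplifiable subexpression found -> normal form.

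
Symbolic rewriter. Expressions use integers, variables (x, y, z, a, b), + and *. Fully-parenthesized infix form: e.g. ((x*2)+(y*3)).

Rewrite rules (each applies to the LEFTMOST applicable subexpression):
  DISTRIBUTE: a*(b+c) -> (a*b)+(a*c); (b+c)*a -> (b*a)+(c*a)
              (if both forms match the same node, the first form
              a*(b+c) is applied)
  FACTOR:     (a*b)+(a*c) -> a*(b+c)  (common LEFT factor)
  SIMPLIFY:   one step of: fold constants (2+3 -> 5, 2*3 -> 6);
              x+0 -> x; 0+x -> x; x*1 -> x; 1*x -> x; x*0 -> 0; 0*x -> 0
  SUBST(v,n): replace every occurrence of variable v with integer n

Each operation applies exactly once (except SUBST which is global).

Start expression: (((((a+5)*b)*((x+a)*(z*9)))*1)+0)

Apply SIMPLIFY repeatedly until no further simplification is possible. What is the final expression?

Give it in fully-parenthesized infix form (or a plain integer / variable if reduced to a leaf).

Answer: (((a+5)*b)*((x+a)*(z*9)))

Derivation:
Start: (((((a+5)*b)*((x+a)*(z*9)))*1)+0)
Step 1: at root: (((((a+5)*b)*((x+a)*(z*9)))*1)+0) -> ((((a+5)*b)*((x+a)*(z*9)))*1); overall: (((((a+5)*b)*((x+a)*(z*9)))*1)+0) -> ((((a+5)*b)*((x+a)*(z*9)))*1)
Step 2: at root: ((((a+5)*b)*((x+a)*(z*9)))*1) -> (((a+5)*b)*((x+a)*(z*9))); overall: ((((a+5)*b)*((x+a)*(z*9)))*1) -> (((a+5)*b)*((x+a)*(z*9)))
Fixed point: (((a+5)*b)*((x+a)*(z*9)))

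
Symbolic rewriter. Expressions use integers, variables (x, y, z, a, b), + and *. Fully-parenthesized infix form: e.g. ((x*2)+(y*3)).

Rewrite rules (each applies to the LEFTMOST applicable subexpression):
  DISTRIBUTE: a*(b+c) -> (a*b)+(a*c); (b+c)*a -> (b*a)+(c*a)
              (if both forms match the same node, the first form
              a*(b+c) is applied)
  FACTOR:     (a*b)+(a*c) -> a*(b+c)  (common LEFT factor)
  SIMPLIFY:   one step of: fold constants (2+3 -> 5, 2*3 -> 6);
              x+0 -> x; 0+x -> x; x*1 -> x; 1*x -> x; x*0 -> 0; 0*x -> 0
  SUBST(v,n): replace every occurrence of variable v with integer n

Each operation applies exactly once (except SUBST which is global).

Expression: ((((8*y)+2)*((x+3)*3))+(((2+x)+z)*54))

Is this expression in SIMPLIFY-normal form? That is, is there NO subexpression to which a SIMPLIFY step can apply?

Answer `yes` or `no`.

Expression: ((((8*y)+2)*((x+3)*3))+(((2+x)+z)*54))
Scanning for simplifiable subexpressions (pre-order)...
  at root: ((((8*y)+2)*((x+3)*3))+(((2+x)+z)*54)) (not simplifiable)
  at L: (((8*y)+2)*((x+3)*3)) (not simplifiable)
  at LL: ((8*y)+2) (not simplifiable)
  at LLL: (8*y) (not simplifiable)
  at LR: ((x+3)*3) (not simplifiable)
  at LRL: (x+3) (not simplifiable)
  at R: (((2+x)+z)*54) (not simplifiable)
  at RL: ((2+x)+z) (not simplifiable)
  at RLL: (2+x) (not simplifiable)
Result: no simplifiable subexpression found -> normal form.

Answer: yes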